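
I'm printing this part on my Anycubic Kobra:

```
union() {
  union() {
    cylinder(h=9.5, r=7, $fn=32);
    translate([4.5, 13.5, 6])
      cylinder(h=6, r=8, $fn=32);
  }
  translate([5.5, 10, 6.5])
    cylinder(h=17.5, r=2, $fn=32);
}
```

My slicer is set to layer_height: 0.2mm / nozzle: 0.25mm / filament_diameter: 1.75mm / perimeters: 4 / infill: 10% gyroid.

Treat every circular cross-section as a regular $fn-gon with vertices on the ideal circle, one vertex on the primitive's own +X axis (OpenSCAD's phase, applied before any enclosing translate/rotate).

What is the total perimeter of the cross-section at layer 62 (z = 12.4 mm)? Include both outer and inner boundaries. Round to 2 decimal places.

12.55 mm

At z = 12.4 mm: the cylinder is not intersected at this z (z outside [0, 9.5]); the cylinder at (4.5, 13.5) does not reach this height (z outside [6, 12]); Merging all regions: nothing is present at this height; the r=2 cylinder at (5.5, 10) contributes a regular 32-gon of circumradius 2 (perimeter = 2·32·2.000·sin(180°/32) = 12.55 mm); Taking the union: only the r=2 cylinder at (5.5, 10) is present, so the union is just that shape — boundary = 12.55 mm. Overall, the cross-section is a single solid region. Total boundary length (outer) = 12.55 mm.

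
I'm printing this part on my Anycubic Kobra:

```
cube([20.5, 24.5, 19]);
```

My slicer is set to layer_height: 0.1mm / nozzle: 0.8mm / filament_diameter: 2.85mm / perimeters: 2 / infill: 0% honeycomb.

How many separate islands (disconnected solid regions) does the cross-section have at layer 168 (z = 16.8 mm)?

1

At z = 16.8 mm: the cube is present — its section is the full 20.5×24.5 rectangle. Overall, the cross-section is a single solid region. Island count = 1.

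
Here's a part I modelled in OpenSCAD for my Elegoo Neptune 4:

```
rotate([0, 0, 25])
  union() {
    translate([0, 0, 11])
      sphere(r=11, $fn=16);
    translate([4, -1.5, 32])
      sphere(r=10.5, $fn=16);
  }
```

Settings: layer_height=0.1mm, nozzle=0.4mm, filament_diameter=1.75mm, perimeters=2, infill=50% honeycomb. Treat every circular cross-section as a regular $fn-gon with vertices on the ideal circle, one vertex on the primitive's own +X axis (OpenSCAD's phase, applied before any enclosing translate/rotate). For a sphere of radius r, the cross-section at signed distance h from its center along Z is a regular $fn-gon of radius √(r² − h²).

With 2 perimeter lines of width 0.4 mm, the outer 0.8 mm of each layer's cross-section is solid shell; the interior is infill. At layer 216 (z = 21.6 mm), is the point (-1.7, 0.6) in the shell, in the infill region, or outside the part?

At z = 21.6 mm: the r=11 sphere slices to a regular 16-gon of circumradius 2.939 (√(r²−h²) with h=10.6 from center); the sphere at (4, -1.5): section is a regular 16-gon, circumradius = √(r²−h²) = √(10.5²−10.4²) = 1.446; Combining (union): the regions partially overlap (shared area 0.03 mm²), so overlapping operands fuse into one piece — 1 connected region; (whole slice rotated 25° about Z — lengths, areas and connectivity unchanged). Overall, the cross-section is a single solid region. Undo the 25° rotation: the query point maps to (-1.287, 1.262) in the un-rotated model frame. The nearest boundary edge runs (-2.72, 1.12)→(-2.08, 2.08); distance from the point to it = 1.11 mm. The point is inside the cross-section and 1.11 mm from the nearest boundary — more than the 0.8 mm shell width (2 × 0.4), so it's in the infill interior.

infill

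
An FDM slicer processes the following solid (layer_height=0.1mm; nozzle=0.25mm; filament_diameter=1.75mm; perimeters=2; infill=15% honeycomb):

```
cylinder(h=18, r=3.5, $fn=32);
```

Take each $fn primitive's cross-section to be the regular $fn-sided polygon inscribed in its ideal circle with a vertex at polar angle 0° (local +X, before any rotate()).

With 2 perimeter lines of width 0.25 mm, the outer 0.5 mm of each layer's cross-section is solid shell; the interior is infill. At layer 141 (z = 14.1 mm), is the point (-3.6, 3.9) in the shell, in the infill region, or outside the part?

At z = 14.1 mm: the r=3.5 cylinder contributes a regular 32-gon of circumradius 3.5. Overall, the cross-section is a single solid region. The nearest boundary edge runs (-1.94, 2.91)→(-2.47, 2.47); distance from the point to it = 1.82 mm. The point is not inside any of the regions above, so it lies outside the cross-section (1.82 mm from the nearest boundary).

outside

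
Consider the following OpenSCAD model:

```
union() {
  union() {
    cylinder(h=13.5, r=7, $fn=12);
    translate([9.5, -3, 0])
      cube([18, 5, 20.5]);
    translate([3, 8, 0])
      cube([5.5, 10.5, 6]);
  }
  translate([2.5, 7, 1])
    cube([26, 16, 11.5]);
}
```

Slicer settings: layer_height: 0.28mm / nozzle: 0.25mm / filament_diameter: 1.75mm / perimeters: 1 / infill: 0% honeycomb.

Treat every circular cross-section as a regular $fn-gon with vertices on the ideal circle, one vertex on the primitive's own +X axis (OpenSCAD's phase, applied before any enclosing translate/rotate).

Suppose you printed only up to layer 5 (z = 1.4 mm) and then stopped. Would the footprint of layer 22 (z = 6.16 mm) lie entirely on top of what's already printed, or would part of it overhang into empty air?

Compare the two slices. At z = 1.4: the r=7 cylinder gives a regular 12-gon of circumradius 7 (constant along its height) (area = (12/2)·7.000²·sin(360°/12) = 147.00 mm²); the cube at (9.5, -3) is present — its section is the full 18×5 rectangle (area 90.00 mm²); the 5.5×10.5 cube at (3, 8) contributes its full rectangle (area 57.75 mm²); Combining (union): the 3 present regions are separate (no shared area or edge), so areas and boundary lengths simply add and each stays a separate island — area = 294.75 mm²; the cube at (2.5, 7) is present — its section is the full 26×16 rectangle (area 416.00 mm²); Merging all regions: the regions partially overlap — summed areas 710.75 mm² minus the doubly-counted overlap 57.75 mm² gives 653.00 mm² — area = 653.00 mm². At z = 6.16: the r=7 cylinder contributes a regular 12-gon of circumradius 7 (area = (12/2)·7.000²·sin(360°/12) = 147.00 mm²); the 18×5 cube at (9.5, -3) contributes its full rectangle (area 90.00 mm²); the cube at (3, 8) does not reach this height (z outside [0, 6]); Combining (union): the 2 present regions are separate (no shared area or edge), so areas and boundary lengths simply add and each stays a separate island — area = 237.00 mm²; the cube at (2.5, 7) is present — its section is the full 26×16 rectangle (area 416.00 mm²); Taking the union: the 2 present regions are separate (no shared area or edge), so areas and boundary lengths simply add and each stays a separate island — area = 653.00 mm². Checking containment: the cross-section at z = 6.16 is a subset of the cross-section at z = 1.4.

entirely on top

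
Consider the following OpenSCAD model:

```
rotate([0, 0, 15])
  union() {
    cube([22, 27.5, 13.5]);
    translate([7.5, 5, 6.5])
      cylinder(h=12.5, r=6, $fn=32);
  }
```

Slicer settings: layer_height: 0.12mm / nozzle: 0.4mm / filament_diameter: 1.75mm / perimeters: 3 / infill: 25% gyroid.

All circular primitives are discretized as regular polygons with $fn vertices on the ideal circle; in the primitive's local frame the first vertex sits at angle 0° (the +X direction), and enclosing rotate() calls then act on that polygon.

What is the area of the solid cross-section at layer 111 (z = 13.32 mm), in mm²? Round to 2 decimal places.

609.37 mm²

At z = 13.32 mm: the cube is present — its section is the full 22×27.5 rectangle (area 605.00 mm²); the r=6 cylinder at (7.5, 5) gives a regular 32-gon of circumradius 6 (constant along its height) (area = (32/2)·6.000²·sin(360°/32) = 112.37 mm²); Taking the union: the regions partially overlap — summed areas 717.37 mm² minus the doubly-counted overlap 108.01 mm² gives 609.37 mm² — area = 609.37 mm²; (whole slice rotated 15° about Z — lengths, areas and connectivity unchanged). Overall, the cross-section is a single solid region. Net area = 609.37 mm².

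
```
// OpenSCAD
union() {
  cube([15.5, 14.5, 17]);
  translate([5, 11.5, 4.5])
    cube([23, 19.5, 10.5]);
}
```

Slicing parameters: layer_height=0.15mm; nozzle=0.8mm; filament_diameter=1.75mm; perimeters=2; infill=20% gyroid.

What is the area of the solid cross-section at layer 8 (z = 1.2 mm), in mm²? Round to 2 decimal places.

At z = 1.2 mm: the cube is present — its section is the full 15.5×14.5 rectangle (area 224.75 mm²); the cube at (5, 11.5) is not intersected at this z (z outside [4.5, 15]); Taking the union: only the 15.5×14.5 cube is present, so the union is just that shape — area = 224.75 mm². Overall, the cross-section is a single solid region. Net area = 224.75 mm².

224.75 mm²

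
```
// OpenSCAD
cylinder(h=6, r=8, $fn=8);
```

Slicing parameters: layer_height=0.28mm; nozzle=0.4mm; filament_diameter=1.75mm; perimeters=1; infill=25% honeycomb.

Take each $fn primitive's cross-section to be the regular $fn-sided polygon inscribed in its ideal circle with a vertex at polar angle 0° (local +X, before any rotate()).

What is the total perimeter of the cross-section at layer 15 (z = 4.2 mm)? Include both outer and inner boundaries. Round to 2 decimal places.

48.98 mm

At z = 4.2 mm: the r=8 cylinder gives a regular 8-gon of circumradius 8 (constant along its height) (perimeter = 2·8·8.000·sin(180°/8) = 48.98 mm). Overall, the cross-section is a single solid region. Total boundary length (outer) = 48.98 mm.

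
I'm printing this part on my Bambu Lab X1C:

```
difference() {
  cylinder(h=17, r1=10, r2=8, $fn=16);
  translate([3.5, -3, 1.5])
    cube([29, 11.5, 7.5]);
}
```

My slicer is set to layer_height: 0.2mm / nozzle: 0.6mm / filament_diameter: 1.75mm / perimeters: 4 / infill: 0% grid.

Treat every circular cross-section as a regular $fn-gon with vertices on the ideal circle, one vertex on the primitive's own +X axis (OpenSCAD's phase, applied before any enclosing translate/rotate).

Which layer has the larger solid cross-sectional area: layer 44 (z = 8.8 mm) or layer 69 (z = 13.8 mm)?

layer 69 (z = 13.8 mm)

Layer 44 (z = 8.8): the cone: at t=0.518 of its height the radius interpolates to r₁+(r₂−r₁)t = 8.965, giving a regular 16-gon of that circumradius (area = (16/2)·8.965²·sin(360°/16) = 246.04 mm²); the cube at (3.5, -3) is present — its section is the full 29×11.5 rectangle (area 333.50 mm²); Subtracting the remaining from the first: starting from the cone (246.04 mm²), the 29×11.5 cube at (3.5, -3) partially overlaps it — only the 46.85 mm² overlap (of its 333.50 mm²) is removed, clipping the outline — area = 199.19 mm². So its area = 199.19 mm². Layer 69 (z = 13.8): the cone: at t=0.812 of its height the radius interpolates to r₁+(r₂−r₁)t = 8.376, giving a regular 16-gon of that circumradius (area = (16/2)·8.376²·sin(360°/16) = 214.81 mm²); the cube at (3.5, -3) is not intersected at this z (z outside [1.5, 9]); Subtracting the remaining from the first: none of the subtracted shapes is present at this height, so the cone is unchanged — area = 214.81 mm². So its area = 214.81 mm². Layer 69 is larger (214.81 vs 199.19 mm²).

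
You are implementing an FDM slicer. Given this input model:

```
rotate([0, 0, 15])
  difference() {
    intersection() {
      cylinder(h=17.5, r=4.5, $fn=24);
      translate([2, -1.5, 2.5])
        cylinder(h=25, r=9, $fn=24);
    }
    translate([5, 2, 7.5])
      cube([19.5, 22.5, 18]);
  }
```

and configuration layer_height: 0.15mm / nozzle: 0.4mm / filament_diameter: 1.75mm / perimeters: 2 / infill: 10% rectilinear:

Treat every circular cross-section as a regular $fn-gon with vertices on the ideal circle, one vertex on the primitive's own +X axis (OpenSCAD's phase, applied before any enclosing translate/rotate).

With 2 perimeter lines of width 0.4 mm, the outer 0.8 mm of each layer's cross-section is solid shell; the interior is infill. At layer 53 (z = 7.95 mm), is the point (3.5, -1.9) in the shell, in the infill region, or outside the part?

shell

At z = 7.95 mm: the r=4.5 cylinder contributes a regular 24-gon of circumradius 4.5; the r=9 cylinder at (2, -1.5) contributes a regular 24-gon of circumradius 9; Keeping only the common overlap: the r=4.5 cylinder lies inside the r=9 cylinder at (2, -1.5), so it is kept whole — 1 connected region; the 19.5×22.5 cube at (5, 2) contributes its full rectangle; Subtracting the remaining from the first: starting from the result so far, the 19.5×22.5 cube at (5, 2) misses the remaining region (no effect) — 1 connected region; (rotated 15° about Z; rotation is an isometry so areas/perimeters/island counts are preserved). Overall, the cross-section is a single solid region. Undo the 15° rotation: the query point maps to (2.889, -2.741) in the un-rotated model frame. The nearest boundary edge runs (3.90, -2.25)→(3.18, -3.18); distance from the point to it = 0.50 mm. The point is inside the cross-section, 0.50 mm from the nearest boundary — within the 0.8 mm shell band (2 × 0.4).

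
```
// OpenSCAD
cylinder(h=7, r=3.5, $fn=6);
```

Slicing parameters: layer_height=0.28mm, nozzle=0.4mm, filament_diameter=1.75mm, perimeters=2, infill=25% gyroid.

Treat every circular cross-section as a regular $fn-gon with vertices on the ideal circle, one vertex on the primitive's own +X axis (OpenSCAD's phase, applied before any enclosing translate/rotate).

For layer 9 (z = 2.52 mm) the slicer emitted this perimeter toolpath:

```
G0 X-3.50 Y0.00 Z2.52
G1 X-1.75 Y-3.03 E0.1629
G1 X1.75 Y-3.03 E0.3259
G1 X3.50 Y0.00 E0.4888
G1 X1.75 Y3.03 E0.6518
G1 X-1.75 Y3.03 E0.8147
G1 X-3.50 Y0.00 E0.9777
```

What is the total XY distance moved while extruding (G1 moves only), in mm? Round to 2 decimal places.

Sum the Euclidean lengths of each G1 segment: total = 21.00 mm.

21.00 mm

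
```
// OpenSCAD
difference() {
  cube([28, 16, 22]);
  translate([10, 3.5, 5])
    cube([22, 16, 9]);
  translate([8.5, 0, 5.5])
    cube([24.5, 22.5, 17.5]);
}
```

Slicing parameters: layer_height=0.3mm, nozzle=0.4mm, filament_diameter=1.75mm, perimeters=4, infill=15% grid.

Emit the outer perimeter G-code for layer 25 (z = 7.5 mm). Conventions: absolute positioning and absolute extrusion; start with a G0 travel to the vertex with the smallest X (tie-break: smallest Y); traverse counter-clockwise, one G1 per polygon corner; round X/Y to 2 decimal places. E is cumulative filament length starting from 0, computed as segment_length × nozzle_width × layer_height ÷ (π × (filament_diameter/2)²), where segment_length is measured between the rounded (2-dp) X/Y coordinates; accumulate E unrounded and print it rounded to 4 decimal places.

At z = 7.5 mm: the 28×16 cube contributes its full rectangle; the cube at (10, 3.5) (footprint 22×16) is included at this height; the cube at (8.5, 0) (footprint 24.5×22.5) is included at this height; Subtracting the remaining from the first: starting from the 28×16 cube, the 22×16 cube at (10, 3.5) partially overlaps it — only the 225.00 mm² overlap (of its 352.00 mm²) is removed, clipping the outline; the 24.5×22.5 cube at (8.5, 0) partially overlaps it — only the 87.00 mm² overlap (of its 551.25 mm²) is removed, clipping the outline — 1 connected region. The outline is a single polygon with 4 vertices. Extrusion per mm of travel: 0.4 × 0.3 / (π × 0.875²) = 0.049890. Accumulating E over each segment gives final E = 2.4446.

G0 X0.00 Y0.00 Z7.50
G1 X8.50 Y0.00 E0.4241
G1 X8.50 Y16.00 E1.2223
G1 X0.00 Y16.00 E1.6464
G1 X0.00 Y0.00 E2.4446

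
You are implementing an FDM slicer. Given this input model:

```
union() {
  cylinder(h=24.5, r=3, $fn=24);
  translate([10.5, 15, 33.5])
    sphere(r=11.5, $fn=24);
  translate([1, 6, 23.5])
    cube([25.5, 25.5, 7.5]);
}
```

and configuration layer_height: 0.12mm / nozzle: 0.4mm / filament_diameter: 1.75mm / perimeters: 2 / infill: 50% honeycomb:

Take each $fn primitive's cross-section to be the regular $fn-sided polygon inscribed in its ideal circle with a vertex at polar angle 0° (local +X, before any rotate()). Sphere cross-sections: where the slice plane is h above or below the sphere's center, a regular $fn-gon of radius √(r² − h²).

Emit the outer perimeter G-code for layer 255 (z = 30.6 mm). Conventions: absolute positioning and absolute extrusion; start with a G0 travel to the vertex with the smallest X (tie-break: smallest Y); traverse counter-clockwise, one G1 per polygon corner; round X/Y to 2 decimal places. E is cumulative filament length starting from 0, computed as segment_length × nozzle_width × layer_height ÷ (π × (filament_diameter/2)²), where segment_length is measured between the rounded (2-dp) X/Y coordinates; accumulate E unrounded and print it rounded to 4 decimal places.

At z = 30.6 mm: the cylinder does not reach this height (z outside [0, 24.5]); the r=11.5 sphere at (10.5, 15) contributes a regular 24-gon of circumradius √(11.5²−2.9²) = 11.128; the 25.5×25.5 cube at (1, 6) contributes its full rectangle; Merging all regions: the regions partially overlap (shared area 354.49 mm²), so overlapping operands fuse into one piece — 1 connected region. The outline is a single polygon with 18 vertices. Extrusion per mm of travel: 0.4 × 0.12 / (π × 0.875²) = 0.019956. Accumulating E over each segment gives final E = 2.0658.

G0 X-0.63 Y15.00 Z30.60
G1 X-0.25 Y12.12 E0.0580
G1 X0.86 Y9.44 E0.1159
G1 X1.00 Y9.26 E0.1204
G1 X1.00 Y6.00 E0.1855
G1 X4.11 Y6.00 E0.2475
G1 X4.94 Y5.36 E0.2684
G1 X7.62 Y4.25 E0.3263
G1 X10.50 Y3.87 E0.3843
G1 X13.38 Y4.25 E0.4423
G1 X16.06 Y5.36 E0.5002
G1 X16.89 Y6.00 E0.5211
G1 X26.50 Y6.00 E0.7129
G1 X26.50 Y31.50 E1.2217
G1 X1.00 Y31.50 E1.7306
G1 X1.00 Y20.74 E1.9453
G1 X0.86 Y20.56 E1.9499
G1 X-0.25 Y17.88 E2.0078
G1 X-0.63 Y15.00 E2.0658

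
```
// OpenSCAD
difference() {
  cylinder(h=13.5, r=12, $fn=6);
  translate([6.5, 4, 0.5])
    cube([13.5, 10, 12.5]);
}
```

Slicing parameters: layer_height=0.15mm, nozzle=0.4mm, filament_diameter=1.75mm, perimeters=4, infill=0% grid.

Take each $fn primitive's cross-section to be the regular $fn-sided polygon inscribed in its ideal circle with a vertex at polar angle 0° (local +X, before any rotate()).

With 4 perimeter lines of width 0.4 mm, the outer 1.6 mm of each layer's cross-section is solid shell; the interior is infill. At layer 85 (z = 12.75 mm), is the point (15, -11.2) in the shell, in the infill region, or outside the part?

outside

At z = 12.75 mm: the r=12 cylinder gives a regular 6-gon of circumradius 12 (constant along its height); the cube at (6.5, 4) (footprint 13.5×10) is included at this height; Taking the first minus the rest: starting from the r=12 cylinder, the 13.5×10 cube at (6.5, 4) partially overlaps it — only the 8.82 mm² overlap (of its 135.00 mm²) is removed, clipping the outline — 1 connected region. Overall, the cross-section is a single solid region. The nearest boundary edge runs (12.00, 0.00)→(6.00, -10.39); distance from the point to it = 8.20 mm. The point is not inside any of the regions above, so it lies outside the cross-section (8.20 mm from the nearest boundary).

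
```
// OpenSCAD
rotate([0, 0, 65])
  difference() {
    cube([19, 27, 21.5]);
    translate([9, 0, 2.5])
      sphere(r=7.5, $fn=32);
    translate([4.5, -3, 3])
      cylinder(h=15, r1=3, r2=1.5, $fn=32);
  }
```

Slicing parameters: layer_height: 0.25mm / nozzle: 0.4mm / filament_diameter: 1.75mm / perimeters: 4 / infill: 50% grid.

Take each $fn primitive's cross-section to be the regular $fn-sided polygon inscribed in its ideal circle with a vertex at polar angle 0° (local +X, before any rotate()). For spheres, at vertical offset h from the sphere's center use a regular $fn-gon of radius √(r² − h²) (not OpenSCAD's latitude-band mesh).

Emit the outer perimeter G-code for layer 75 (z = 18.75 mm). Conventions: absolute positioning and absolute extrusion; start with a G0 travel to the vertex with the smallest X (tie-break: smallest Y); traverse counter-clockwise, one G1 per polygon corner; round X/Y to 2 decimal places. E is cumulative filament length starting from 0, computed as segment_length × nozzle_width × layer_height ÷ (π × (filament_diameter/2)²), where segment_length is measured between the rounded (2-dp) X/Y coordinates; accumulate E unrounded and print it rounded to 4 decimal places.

G0 X-24.47 Y11.41 Z18.75
G1 X0.00 Y0.00 E1.1225
G1 X8.03 Y17.22 E1.9124
G1 X-16.44 Y28.63 E3.0349
G1 X-24.47 Y11.41 E3.8249

At z = 18.75 mm: the cube is present — its section is the full 19×27 rectangle; the sphere at (9, 0) is absent (|z−center|=16.250 > r=7.5); the cone at (4.5, -3) is absent (z outside [3, 18]); Taking the first minus the rest: none of the subtracted shapes is present at this height, so the 19×27 cube is unchanged — 1 connected region; (whole slice rotated 65° about Z — lengths, areas and connectivity unchanged). The outline is a single polygon with 4 vertices. Extrusion per mm of travel: 0.4 × 0.25 / (π × 0.875²) = 0.041575. Accumulating E over each segment gives final E = 3.8249.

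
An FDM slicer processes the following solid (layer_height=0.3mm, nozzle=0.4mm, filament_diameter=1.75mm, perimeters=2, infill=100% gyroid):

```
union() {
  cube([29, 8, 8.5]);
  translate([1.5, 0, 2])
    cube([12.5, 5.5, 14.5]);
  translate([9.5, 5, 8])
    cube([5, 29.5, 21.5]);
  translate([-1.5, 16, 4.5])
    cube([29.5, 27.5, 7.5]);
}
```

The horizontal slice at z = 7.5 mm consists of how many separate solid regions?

2

At z = 7.5 mm: the cube (footprint 29×8) is included at this height; the 12.5×5.5 cube at (1.5, 0) contributes its full rectangle; the cube at (9.5, 5) does not reach this height (z outside [8, 29.5]); the 29.5×27.5 cube at (-1.5, 16) contributes its full rectangle; Merging all regions: the regions partially overlap (shared area 68.75 mm²), so overlapping operands fuse into one piece — 2 connected regions. The result has 2 disconnected regions.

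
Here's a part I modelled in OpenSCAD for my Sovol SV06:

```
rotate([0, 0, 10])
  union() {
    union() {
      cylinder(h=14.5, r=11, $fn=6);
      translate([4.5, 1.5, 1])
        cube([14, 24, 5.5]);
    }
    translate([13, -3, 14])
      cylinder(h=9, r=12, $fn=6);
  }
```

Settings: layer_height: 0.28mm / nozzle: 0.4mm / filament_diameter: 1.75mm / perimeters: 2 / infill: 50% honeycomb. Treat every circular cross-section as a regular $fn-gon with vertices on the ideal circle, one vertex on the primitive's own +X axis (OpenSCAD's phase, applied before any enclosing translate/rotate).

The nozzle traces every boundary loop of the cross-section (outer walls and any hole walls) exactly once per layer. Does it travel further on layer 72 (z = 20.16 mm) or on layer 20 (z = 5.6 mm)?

layer 20 (z = 5.6 mm)

Layer 72 (z = 20.16): the cylinder is absent (z outside [0, 14.5]); the cube at (4.5, 1.5) is not intersected at this z (z outside [1, 6.5]); Merging all regions: nothing is present at this height; the cylinder at (13, -3): section is a regular 6-gon, circumradius r=12 (perimeter = 2·6·12.000·sin(180°/6) = 72.00 mm); Merging all regions: only the r=12 cylinder at (13, -3) is present, so the union is just that shape — boundary = 72.00 mm; (rotated 10° about Z; rotation is an isometry so areas/perimeters/island counts are preserved). So its perimeter = 72.00 mm. Layer 20 (z = 5.6): the r=11 cylinder contributes a regular 6-gon of circumradius 11 (perimeter = 2·6·11.000·sin(180°/6) = 66.00 mm); the cube at (4.5, 1.5) (footprint 14×24) is included at this height (perimeter 76.00 mm); Combining (union): the regions partially overlap (shared area 26.62 mm²), so the edge portions inside another operand are dropped and the merged outline is re-measured after clipping — boundary = 118.07 mm; the cylinder at (13, -3) does not reach this height (z outside [14, 23]); Merging all regions: only that combined region is present, so the union is just that shape — boundary = 118.07 mm; (whole slice rotated 10° about Z — lengths, areas and connectivity unchanged). So its perimeter = 118.07 mm. Layer 20 is larger (118.07 vs 72.00 mm).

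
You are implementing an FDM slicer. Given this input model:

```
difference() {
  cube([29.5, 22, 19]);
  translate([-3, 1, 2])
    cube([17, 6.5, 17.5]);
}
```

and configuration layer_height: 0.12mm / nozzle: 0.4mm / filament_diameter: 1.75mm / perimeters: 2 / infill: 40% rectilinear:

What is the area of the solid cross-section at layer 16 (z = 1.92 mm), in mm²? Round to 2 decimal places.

At z = 1.92 mm: the 29.5×22 cube contributes its full rectangle (area 649.00 mm²); the cube at (-3, 1) is not intersected at this z (z outside [2, 19.5]); After the difference (first − rest): none of the subtracted shapes is present at this height, so the 29.5×22 cube is unchanged — area = 649.00 mm². Overall, the cross-section is a single solid region. Net area = 649.00 mm².

649.00 mm²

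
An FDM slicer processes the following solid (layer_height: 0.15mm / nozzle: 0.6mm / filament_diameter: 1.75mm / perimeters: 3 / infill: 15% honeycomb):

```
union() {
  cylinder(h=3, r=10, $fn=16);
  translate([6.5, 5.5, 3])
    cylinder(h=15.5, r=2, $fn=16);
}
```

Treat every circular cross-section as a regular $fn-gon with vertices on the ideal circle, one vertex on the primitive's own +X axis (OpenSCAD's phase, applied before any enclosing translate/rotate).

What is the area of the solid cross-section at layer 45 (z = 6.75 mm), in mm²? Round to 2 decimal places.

12.25 mm²

At z = 6.75 mm: the cylinder is not intersected at this z (z outside [0, 3]); the cylinder at (6.5, 5.5): section is a regular 16-gon, circumradius r=2 (area = (16/2)·2.000²·sin(360°/16) = 12.25 mm²); Taking the union: only the r=2 cylinder at (6.5, 5.5) is present, so the union is just that shape — area = 12.25 mm². Overall, the cross-section is a single solid region. Net area = 12.25 mm².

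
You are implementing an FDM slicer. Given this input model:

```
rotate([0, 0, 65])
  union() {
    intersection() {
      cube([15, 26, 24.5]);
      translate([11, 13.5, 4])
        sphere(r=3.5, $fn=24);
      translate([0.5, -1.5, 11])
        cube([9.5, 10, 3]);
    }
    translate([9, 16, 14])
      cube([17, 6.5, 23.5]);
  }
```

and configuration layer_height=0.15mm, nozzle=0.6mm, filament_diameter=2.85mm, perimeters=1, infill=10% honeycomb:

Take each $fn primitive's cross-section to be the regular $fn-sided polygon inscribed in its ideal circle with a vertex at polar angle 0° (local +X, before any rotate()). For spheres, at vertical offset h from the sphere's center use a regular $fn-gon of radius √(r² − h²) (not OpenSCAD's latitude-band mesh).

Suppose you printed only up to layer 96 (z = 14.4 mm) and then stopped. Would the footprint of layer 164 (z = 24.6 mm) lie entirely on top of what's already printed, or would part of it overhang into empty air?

Compare the two slices. At z = 14.4: the cube (footprint 15×26) is included at this height (area 390.00 mm²); the sphere at (11, 13.5) is absent (|z−center|=10.400 > r=3.5); the cube at (0.5, -1.5) is not intersected at this z (z outside [11, 14]); Taking the intersection: at least one operand is absent at this height, so nothing remains; the 17×6.5 cube at (9, 16) contributes its full rectangle (area 110.50 mm²); Merging all regions: only the 17×6.5 cube at (9, 16) is present, so the union is just that shape — area = 110.50 mm²; (whole slice rotated 65° about Z — lengths, areas and connectivity unchanged). At z = 24.6: the cube is absent (z outside [0, 24.5]); the sphere at (11, 13.5) does not reach this height (|z−center|=20.600 > r=3.5); the cube at (0.5, -1.5) does not reach this height (z outside [11, 14]); Keeping only the common overlap: at least one operand is absent at this height, so nothing remains; the cube at (9, 16) (footprint 17×6.5) is included at this height (area 110.50 mm²); Combining (union): only the 17×6.5 cube at (9, 16) is present, so the union is just that shape — area = 110.50 mm²; (whole slice rotated 65° about Z — lengths, areas and connectivity unchanged). Checking containment: the cross-section at z = 24.6 is a subset of the cross-section at z = 14.4.

entirely on top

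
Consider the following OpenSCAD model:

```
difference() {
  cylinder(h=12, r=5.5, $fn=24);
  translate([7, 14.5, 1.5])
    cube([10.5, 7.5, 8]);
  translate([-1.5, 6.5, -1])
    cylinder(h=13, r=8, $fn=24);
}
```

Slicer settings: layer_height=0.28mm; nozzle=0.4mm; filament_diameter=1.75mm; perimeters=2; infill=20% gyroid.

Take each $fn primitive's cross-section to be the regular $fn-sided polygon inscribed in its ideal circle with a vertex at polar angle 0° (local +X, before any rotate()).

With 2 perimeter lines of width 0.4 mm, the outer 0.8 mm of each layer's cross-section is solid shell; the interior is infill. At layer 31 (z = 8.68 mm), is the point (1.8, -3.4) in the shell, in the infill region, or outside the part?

At z = 8.68 mm: the r=5.5 cylinder gives a regular 24-gon of circumradius 5.5 (constant along its height); the 10.5×7.5 cube at (7, 14.5) contributes its full rectangle; the r=8 cylinder at (-1.5, 6.5) gives a regular 24-gon of circumradius 8 (constant along its height); Subtracting the remaining from the first: starting from the r=5.5 cylinder, the 10.5×7.5 cube at (7, 14.5) misses the remaining region (no effect); the r=8 cylinder at (-1.5, 6.5) partially overlaps it — only the 53.60 mm² overlap (of its 198.77 mm²) is removed, clipping the outline — 1 connected region. Overall, the cross-section is a single solid region. The nearest boundary edge runs (2.75, -4.76)→(1.42, -5.31); distance from the point to it = 1.62 mm. The point is inside the cross-section and 1.62 mm from the nearest boundary — more than the 0.8 mm shell width (2 × 0.4), so it's in the infill interior.

infill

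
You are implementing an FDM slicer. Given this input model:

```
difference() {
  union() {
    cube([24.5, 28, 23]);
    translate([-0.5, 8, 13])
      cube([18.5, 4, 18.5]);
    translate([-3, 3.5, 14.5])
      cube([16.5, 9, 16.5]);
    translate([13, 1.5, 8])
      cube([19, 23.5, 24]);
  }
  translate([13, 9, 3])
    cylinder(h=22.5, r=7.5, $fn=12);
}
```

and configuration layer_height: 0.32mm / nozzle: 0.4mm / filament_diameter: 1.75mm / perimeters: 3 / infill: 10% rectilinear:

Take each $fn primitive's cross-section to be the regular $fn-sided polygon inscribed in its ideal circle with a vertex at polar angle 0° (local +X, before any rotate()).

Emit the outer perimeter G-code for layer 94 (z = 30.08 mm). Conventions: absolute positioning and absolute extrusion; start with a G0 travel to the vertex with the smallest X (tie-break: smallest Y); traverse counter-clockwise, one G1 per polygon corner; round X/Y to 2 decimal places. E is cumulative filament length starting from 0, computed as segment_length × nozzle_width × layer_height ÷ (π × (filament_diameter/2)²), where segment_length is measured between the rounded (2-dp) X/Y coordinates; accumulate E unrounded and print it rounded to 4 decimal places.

G0 X-3.00 Y3.50 Z30.08
G1 X13.00 Y3.50 E0.8515
G1 X13.00 Y1.50 E0.9579
G1 X32.00 Y1.50 E1.9690
G1 X32.00 Y25.00 E3.2196
G1 X13.00 Y25.00 E4.2307
G1 X13.00 Y12.50 E4.8959
G1 X-3.00 Y12.50 E5.7474
G1 X-3.00 Y3.50 E6.2263

At z = 30.08 mm: the cube is absent (z outside [0, 23]); the 18.5×4 cube at (-0.5, 8) contributes its full rectangle; the cube at (-3, 3.5) is present — its section is the full 16.5×9 rectangle; the 19×23.5 cube at (13, 1.5) contributes its full rectangle; Combining (union): the regions partially overlap (shared area 78.50 mm²), so overlapping operands fuse into one piece — 1 connected region; the cylinder at (13, 9) is not intersected at this z (z outside [3, 25.5]); After the difference (first − rest): none of the subtracted shapes is present at this height, so that combined region is unchanged — 1 connected region. The outline is a single polygon with 8 vertices. Extrusion per mm of travel: 0.4 × 0.32 / (π × 0.875²) = 0.053216. Accumulating E over each segment gives final E = 6.2263.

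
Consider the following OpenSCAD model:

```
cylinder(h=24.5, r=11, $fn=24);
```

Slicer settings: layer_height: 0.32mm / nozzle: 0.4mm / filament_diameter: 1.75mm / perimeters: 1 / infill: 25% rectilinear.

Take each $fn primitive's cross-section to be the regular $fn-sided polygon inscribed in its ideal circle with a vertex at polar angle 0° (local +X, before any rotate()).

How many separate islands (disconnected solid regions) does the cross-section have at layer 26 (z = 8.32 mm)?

At z = 8.32 mm: the r=11 cylinder contributes a regular 24-gon of circumradius 11. Overall, the cross-section is a single solid region. Island count = 1.

1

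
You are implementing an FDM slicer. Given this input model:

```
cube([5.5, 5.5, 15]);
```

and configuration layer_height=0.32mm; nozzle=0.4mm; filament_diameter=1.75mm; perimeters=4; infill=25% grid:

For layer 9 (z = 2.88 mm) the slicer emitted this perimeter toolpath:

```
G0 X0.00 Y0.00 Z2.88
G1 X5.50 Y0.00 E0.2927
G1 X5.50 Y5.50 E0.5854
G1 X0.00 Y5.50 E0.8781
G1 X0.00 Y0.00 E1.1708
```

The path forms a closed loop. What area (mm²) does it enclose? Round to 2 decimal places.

30.25 mm²

Apply the shoelace formula to the sequence of (X, Y) vertices; enclosed area = 30.25 mm².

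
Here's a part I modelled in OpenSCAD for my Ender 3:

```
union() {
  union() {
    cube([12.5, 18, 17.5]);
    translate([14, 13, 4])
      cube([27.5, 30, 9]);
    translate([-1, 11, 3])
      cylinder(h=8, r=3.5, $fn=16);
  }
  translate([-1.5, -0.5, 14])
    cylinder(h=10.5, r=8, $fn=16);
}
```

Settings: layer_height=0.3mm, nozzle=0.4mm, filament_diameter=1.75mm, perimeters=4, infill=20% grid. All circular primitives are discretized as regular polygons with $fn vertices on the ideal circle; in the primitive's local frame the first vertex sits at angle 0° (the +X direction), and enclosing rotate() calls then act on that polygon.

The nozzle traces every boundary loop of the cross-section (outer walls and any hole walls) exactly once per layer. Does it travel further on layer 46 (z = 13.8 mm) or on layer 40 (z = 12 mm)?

layer 40 (z = 12 mm)

Layer 46 (z = 13.8): the 12.5×18 cube contributes its full rectangle (perimeter 61.00 mm); the cube at (14, 13) is not intersected at this z (z outside [4, 13]); the cylinder at (-1, 11) does not reach this height (z outside [3, 11]); Taking the union: only the 12.5×18 cube is present, so the union is just that shape — boundary = 61.00 mm; the cylinder at (-1.5, -0.5) does not reach this height (z outside [14, 24.5]); Combining (union): only that combined region is present, so the union is just that shape — boundary = 61.00 mm. So its perimeter = 61.00 mm. Layer 40 (z = 12): the 12.5×18 cube contributes its full rectangle (perimeter 61.00 mm); the 27.5×30 cube at (14, 13) contributes its full rectangle (perimeter 115.00 mm); the cylinder at (-1, 11) is absent (z outside [3, 11]); Merging all regions: the 2 present regions are separate (no shared area or edge), so areas and boundary lengths simply add and each stays a separate island — boundary = 176.00 mm; the cylinder at (-1.5, -0.5) is absent (z outside [14, 24.5]); Taking the union: only the result so far is present, so the union is just that shape — boundary = 176.00 mm. So its perimeter = 176.00 mm. Layer 40 is larger (176.00 vs 61.00 mm).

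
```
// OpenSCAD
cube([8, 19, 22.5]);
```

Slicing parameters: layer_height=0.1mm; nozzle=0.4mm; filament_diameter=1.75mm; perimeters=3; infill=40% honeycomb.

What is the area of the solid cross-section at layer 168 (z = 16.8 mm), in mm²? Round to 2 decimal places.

152.00 mm²

At z = 16.8 mm: the cube is present — its section is the full 8×19 rectangle (area 152.00 mm²). Overall, the cross-section is a single solid region. Net area = 152.00 mm².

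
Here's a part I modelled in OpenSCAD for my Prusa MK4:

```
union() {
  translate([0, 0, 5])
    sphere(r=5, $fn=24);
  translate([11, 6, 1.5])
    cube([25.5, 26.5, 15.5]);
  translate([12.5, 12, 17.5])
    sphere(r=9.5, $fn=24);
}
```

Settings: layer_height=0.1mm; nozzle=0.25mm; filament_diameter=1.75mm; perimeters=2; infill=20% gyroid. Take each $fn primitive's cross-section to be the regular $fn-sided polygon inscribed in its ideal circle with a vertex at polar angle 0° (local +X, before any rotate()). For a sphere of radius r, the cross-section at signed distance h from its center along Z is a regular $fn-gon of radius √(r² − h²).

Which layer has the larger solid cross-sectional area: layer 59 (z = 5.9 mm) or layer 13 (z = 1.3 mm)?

Layer 59 (z = 5.9): the sphere: section is a regular 24-gon, circumradius = √(r²−h²) = √(5²−0.9²) = 4.918 (area = (24/2)·4.918²·sin(360°/24) = 75.13 mm²); the cube at (11, 6) is present — its section is the full 25.5×26.5 rectangle (area 675.75 mm²); the sphere at (12.5, 12) does not reach this height (|z−center|=11.600 > r=9.5); Taking the union: the 2 present regions are separate (no shared area or edge), so areas and boundary lengths simply add and each stays a separate island — area = 750.88 mm². So its area = 750.88 mm². Layer 13 (z = 1.3): the r=5 sphere contributes a regular 24-gon of circumradius √(5²−3.7²) = 3.363 (area = (24/2)·3.363²·sin(360°/24) = 35.13 mm²); the cube at (11, 6) does not reach this height (z outside [1.5, 17]); the sphere at (12.5, 12) is absent (|z−center|=16.200 > r=9.5); Merging all regions: only the r=5 sphere is present, so the union is just that shape — area = 35.13 mm². So its area = 35.13 mm². Layer 59 is larger (750.88 vs 35.13 mm²).

layer 59 (z = 5.9 mm)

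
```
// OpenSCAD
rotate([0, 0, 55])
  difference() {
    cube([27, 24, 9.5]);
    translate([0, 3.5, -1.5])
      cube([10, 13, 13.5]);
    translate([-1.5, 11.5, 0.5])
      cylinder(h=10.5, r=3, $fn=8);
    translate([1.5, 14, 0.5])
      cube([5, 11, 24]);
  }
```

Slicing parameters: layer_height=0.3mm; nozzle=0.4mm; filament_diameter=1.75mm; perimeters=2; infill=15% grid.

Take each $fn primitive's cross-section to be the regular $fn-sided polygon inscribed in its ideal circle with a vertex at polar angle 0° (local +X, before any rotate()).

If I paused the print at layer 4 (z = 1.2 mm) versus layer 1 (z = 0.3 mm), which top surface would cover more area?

Layer 4 (z = 1.2): the 27×24 cube contributes its full rectangle (area 648.00 mm²); the 10×13 cube at (0, 3.5) contributes its full rectangle (area 130.00 mm²); the r=3 cylinder at (-1.5, 11.5) gives a regular 8-gon of circumradius 3 (constant along its height) (area = (8/2)·3.000²·sin(360°/8) = 25.46 mm²); the cube at (1.5, 14) is present — its section is the full 5×11 rectangle (area 55.00 mm²); Subtracting the remaining from the first: starting from the 27×24 cube (648.00 mm²), the 10×13 cube at (0, 3.5) lies inside it touching the edge (removes its full 130.00 mm²); the r=3 cylinder at (-1.5, 11.5) misses the remaining region (no effect); the 5×11 cube at (1.5, 14) partially overlaps it — only the 37.50 mm² overlap (of its 55.00 mm²) is removed, clipping the outline — area = 480.50 mm²; (whole slice rotated 55° about Z — lengths, areas and connectivity unchanged). So its area = 480.50 mm². Layer 1 (z = 0.3): the cube (footprint 27×24) is included at this height (area 648.00 mm²); the cube at (0, 3.5) (footprint 10×13) is included at this height (area 130.00 mm²); the cylinder at (-1.5, 11.5) is absent (z outside [0.5, 11]); the cube at (1.5, 14) does not reach this height (z outside [0.5, 24.5]); After the difference (first − rest): starting from the 27×24 cube (648.00 mm²), the 10×13 cube at (0, 3.5) lies inside it touching the edge (removes its full 130.00 mm²) — area = 518.00 mm²; (whole slice rotated 55° about Z — lengths, areas and connectivity unchanged). So its area = 518.00 mm². Layer 1 is larger (518.00 vs 480.50 mm²).

layer 1 (z = 0.3 mm)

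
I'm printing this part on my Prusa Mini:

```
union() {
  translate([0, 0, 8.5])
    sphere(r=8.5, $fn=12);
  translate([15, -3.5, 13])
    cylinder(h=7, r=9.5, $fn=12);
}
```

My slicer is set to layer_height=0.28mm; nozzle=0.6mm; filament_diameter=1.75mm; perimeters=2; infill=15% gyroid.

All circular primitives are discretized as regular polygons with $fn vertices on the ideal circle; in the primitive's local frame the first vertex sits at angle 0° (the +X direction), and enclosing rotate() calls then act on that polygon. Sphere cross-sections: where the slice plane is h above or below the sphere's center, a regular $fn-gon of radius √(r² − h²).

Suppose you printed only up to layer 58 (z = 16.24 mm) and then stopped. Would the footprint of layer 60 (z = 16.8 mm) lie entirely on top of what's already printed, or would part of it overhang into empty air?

entirely on top

Compare the two slices. At z = 16.24: the r=8.5 sphere slices to a regular 12-gon of circumradius 3.513 (√(r²−h²) with h=7.74 from center) (area = (12/2)·3.513²·sin(360°/12) = 37.03 mm²); the cylinder at (15, -3.5): section is a regular 12-gon, circumradius r=9.5 (area = (12/2)·9.500²·sin(360°/12) = 270.75 mm²); Merging all regions: the 2 present regions are separate (no shared area or edge), so areas and boundary lengths simply add and each stays a separate island — area = 307.78 mm². At z = 16.8: the r=8.5 sphere slices to a regular 12-gon of circumradius 1.833 (√(r²−h²) with h=8.3 from center) (area = (12/2)·1.833²·sin(360°/12) = 10.08 mm²); the r=9.5 cylinder at (15, -3.5) gives a regular 12-gon of circumradius 9.5 (constant along its height) (area = (12/2)·9.500²·sin(360°/12) = 270.75 mm²); Taking the union: the 2 present regions are separate (no shared area or edge), so areas and boundary lengths simply add and each stays a separate island — area = 280.83 mm². Checking containment: the cross-section at z = 16.8 is a subset of the cross-section at z = 16.24.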